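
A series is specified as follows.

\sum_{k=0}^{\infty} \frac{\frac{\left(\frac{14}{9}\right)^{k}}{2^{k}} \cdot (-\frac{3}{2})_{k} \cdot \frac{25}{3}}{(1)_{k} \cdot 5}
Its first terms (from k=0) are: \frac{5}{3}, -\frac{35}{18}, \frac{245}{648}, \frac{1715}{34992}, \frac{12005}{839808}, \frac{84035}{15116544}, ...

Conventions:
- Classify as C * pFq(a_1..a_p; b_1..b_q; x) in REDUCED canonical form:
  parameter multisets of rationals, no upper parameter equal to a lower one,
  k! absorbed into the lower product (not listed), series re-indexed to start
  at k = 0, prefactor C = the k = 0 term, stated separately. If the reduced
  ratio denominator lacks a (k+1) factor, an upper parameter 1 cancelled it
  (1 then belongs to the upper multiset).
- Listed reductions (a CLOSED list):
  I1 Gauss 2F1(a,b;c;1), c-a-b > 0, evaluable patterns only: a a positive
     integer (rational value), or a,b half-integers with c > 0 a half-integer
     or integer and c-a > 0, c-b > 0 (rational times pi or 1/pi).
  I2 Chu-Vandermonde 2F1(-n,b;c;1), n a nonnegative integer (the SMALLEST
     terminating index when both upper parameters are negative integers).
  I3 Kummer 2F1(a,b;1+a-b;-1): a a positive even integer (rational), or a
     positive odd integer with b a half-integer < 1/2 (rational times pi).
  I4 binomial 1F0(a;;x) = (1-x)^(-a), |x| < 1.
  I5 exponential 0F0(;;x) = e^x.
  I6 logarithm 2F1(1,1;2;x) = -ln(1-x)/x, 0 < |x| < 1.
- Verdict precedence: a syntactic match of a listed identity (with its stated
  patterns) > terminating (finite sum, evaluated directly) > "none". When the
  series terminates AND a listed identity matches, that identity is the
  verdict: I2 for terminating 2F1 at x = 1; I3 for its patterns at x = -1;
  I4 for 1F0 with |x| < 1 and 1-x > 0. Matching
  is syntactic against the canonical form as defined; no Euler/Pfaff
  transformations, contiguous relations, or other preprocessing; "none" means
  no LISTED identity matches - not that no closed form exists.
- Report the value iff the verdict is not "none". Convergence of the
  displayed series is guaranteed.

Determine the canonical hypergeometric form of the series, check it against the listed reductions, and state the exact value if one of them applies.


At argument \frac{7}{9}: a 1F0 with upper {-\frac{3}{2}}, lower {-}, scaled by C = \frac{5}{3}. Verdict: binomial (I4) applies (the 1F0 binomial series: exponent 3/2, x = \frac{7}{9}). Sum: \frac{5}{3} \cdot \left(\frac{2}{9}\right)^{\frac{3}{2}}.

First insight: from the first term \frac{5}{3}: the constant factors (C = 5/3) combine into one prefactor.
Adjacent-term ratio: r(k) = \frac{7}{9} * (k-\frac{3}{2}) / [(k+1)] ; factor over Q: parameters, x = \frac{7}{9}, and C = \frac{5}{3}.


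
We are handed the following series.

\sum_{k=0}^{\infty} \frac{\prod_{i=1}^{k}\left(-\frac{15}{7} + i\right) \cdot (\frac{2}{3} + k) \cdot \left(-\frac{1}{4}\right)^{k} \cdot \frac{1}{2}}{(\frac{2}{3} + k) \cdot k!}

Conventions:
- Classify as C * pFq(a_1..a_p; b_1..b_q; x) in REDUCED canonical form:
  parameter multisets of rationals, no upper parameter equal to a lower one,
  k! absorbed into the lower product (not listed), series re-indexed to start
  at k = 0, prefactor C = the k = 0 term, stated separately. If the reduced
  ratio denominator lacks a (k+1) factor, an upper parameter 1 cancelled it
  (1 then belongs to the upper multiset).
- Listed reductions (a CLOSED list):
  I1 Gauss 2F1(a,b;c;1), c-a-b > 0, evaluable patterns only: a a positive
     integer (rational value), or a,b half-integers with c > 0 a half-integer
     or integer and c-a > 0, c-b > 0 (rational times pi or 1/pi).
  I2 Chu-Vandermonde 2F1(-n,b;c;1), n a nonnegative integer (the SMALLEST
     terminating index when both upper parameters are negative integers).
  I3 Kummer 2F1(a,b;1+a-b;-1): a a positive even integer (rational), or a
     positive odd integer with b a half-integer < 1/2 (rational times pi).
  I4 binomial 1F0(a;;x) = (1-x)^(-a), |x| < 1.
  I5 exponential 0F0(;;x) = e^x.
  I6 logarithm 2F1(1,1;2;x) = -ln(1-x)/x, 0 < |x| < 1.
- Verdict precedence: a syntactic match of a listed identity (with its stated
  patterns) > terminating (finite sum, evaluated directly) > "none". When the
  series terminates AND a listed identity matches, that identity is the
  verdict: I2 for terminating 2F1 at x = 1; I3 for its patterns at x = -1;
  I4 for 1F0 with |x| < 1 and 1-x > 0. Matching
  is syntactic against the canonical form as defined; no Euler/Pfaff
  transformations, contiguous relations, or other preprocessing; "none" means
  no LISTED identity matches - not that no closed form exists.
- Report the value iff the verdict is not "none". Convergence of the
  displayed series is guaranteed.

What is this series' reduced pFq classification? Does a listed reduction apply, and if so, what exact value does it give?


Canonical form: C = \frac{1}{2} times 1F0 with upper {-\frac{8}{7}}, lower {-}, x = -\frac{1}{4}. Verdict: binomial (I4) applies (the 1F0 binomial series: exponent 8/7, x = -\frac{1}{4}). Value: \frac{1}{2} \cdot \left(\frac{5}{4}\right)^{\frac{8}{7}}.

Key step: t_0 = \frac{1}{2} here, and the factor k + 2/3 cancels (top and bottom), leaving C = 1/2, x = -1/4.
Ratio: r(k) = -\frac{1}{4} * (k-\frac{8}{7}) / [(k+1)] ; factor over Q: parameters, x = -\frac{1}{4}, and C = \frac{1}{2}.


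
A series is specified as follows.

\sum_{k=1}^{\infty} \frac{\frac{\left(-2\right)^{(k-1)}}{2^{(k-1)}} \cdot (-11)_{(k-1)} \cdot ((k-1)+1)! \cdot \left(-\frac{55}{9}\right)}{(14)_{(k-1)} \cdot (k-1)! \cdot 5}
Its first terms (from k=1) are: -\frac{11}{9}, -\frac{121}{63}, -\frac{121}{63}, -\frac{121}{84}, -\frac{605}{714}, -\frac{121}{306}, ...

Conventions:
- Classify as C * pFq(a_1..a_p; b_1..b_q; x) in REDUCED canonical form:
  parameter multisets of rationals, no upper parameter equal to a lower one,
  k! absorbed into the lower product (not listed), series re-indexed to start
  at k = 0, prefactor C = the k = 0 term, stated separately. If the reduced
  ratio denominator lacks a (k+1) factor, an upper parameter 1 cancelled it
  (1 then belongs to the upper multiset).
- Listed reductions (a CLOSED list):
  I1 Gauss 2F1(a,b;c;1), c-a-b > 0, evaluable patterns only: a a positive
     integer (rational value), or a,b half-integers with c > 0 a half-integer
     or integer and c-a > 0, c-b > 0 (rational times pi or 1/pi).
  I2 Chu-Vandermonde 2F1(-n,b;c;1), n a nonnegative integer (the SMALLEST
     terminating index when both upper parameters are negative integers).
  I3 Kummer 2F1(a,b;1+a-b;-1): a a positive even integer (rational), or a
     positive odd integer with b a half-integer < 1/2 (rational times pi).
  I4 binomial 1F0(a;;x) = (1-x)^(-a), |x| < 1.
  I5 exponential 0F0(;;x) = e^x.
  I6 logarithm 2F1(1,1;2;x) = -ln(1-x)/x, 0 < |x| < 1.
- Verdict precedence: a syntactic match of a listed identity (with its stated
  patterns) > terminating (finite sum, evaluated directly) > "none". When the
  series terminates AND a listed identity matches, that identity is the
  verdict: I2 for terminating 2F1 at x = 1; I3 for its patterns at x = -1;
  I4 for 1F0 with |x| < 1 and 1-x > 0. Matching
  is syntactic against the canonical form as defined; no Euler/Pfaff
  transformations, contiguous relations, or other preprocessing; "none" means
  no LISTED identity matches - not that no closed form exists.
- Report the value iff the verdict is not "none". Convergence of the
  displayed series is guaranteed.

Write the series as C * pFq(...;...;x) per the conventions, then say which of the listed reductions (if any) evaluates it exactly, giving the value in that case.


First insight: t_0 = -\frac{11}{9} here, and the constant factors (prefactor -11/9) combine into one prefactor.
Adjacent-term ratio: r(k) = -1 * (k-11) (k+2) / [(k+14) (k+1)] - rational; roots negated = parameters, x = -1, C = -\frac{11}{9}.

Reduced: x = -1, 2F1, upper = {-11, 2}, lower = {14}, C = -\frac{11}{9}. Verdict at x = -1: the Kummer evaluation I3 matches (x = -1; c = 14 equals 1+a-b for upper {-11, 2}: listed pattern). Sum: -\frac{143}{18}.


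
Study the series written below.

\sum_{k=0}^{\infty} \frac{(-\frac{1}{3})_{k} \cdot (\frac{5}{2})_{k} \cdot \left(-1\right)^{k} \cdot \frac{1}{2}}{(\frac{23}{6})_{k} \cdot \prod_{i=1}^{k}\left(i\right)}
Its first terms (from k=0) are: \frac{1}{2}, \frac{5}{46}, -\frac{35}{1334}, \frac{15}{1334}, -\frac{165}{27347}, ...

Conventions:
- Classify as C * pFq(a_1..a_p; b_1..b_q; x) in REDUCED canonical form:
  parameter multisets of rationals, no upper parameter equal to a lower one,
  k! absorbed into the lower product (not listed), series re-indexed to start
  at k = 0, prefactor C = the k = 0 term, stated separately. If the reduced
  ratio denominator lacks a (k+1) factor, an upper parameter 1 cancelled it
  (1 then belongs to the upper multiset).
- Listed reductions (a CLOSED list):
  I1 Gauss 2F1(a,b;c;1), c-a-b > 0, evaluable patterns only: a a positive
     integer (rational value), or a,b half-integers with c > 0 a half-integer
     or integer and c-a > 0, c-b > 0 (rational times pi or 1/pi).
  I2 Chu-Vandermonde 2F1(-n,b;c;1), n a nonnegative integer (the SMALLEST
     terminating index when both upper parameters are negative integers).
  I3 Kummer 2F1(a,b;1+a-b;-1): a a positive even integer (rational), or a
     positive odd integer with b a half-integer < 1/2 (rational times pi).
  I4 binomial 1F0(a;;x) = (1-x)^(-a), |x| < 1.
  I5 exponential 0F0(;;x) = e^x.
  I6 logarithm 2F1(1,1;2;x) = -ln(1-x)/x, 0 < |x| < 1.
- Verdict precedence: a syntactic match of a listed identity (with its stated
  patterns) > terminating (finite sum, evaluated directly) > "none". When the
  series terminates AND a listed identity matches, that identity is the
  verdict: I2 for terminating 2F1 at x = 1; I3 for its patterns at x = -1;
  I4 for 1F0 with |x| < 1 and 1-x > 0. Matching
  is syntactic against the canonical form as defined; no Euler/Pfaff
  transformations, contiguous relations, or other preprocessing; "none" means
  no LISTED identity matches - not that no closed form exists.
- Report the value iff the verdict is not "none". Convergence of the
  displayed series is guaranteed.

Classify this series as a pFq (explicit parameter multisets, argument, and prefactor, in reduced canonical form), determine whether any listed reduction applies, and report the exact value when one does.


The series (x = -1) is 2F1: upper {-\frac{1}{3}, \frac{5}{2}}, lower {\frac{23}{6}}, prefactor \frac{1}{2}. Verdict: no listed reduction: x = -1 and upper {-\frac{1}{3}, \frac{5}{2}} fail every I1-I6 pattern.

First insight: from the first term \frac{1}{2}: the product of the first k integers (prefactor 1/2) is k!.
Adjacent-term ratio: r(k) = -1 * (k-\frac{1}{3}) (k+\frac{5}{2}) / [(k+\frac{23}{6}) (k+1)] - rational in k, leading ratio -1; with t_0 = \frac{1}{2}, classification follows.


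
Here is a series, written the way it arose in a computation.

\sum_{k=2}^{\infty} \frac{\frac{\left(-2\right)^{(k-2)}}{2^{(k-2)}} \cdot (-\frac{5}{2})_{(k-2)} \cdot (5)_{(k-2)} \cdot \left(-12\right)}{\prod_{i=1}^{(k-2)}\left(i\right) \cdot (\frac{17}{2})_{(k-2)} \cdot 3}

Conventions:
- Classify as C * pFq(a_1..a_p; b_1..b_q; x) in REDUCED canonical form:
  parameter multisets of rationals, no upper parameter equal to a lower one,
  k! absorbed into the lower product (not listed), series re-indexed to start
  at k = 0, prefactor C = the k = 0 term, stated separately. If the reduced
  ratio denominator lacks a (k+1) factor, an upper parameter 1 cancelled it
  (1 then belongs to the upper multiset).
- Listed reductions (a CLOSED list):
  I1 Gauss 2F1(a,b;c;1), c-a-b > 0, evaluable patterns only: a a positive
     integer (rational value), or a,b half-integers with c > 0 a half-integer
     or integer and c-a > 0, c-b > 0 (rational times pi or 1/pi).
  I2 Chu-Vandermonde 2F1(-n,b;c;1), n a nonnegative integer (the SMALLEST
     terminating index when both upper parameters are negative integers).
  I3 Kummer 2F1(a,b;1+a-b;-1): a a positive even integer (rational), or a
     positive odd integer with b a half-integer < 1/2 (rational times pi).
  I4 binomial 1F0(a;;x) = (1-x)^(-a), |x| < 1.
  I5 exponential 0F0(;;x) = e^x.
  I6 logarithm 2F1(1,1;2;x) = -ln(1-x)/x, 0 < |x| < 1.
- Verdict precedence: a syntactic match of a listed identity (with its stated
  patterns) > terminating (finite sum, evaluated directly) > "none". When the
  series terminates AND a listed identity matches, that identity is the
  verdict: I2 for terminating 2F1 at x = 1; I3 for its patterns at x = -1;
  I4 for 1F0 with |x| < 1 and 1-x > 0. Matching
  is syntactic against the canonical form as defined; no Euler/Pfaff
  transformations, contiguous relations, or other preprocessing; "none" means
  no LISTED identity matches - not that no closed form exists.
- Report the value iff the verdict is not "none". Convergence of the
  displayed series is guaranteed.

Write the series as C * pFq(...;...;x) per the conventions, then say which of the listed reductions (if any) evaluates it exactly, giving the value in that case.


Prefactor -4, argument -1: 2F1 with upper {-\frac{5}{2}, 5} over lower {\frac{17}{2}}. Verdict: Kummer (I3) applies (x = -1; c = \frac{17}{2} equals 1+a-b for upper {-\frac{5}{2}, 5}: listed pattern). Value: \left(-\frac{135135}{32768}\right) \cdot \pi.

Key observation: t_0 = -4 here, and the product of the first k integers (C = -4) is k!.
Term ratio: r(k) = -1 * (k-\frac{5}{2}) (k+5) / [(k+\frac{17}{2}) (k+1)] ; factor over Q: parameters, x = -1, and C = -4.


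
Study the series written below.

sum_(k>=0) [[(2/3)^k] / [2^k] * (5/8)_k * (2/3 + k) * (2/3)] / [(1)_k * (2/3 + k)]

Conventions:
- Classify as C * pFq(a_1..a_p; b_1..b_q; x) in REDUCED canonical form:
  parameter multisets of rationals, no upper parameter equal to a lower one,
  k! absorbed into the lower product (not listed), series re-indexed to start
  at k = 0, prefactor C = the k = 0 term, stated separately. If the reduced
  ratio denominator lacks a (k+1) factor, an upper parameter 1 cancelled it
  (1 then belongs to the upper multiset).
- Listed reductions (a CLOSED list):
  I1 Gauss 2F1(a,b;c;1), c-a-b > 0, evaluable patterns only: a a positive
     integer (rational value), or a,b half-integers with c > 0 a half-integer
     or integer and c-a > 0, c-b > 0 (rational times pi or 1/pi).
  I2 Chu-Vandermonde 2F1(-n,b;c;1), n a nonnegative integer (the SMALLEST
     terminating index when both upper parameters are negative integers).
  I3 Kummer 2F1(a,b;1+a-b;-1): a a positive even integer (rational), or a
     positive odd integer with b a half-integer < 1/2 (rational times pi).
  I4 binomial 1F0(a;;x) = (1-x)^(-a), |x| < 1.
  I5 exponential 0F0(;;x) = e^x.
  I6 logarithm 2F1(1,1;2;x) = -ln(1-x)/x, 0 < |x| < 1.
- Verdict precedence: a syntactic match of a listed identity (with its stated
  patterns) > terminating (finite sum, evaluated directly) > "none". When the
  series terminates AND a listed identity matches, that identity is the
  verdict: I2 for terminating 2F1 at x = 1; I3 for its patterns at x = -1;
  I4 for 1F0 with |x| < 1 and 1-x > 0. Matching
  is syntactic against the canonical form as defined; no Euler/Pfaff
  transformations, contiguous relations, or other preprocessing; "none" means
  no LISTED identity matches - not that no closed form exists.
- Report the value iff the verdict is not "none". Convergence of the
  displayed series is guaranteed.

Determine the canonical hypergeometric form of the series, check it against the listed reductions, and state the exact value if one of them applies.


Prefactor 2/3, argument 1/3: 1F0 with upper {5/8} over lower {-}. Verdict (x = 1/3): the binomial series (I4) applies (the 1F0 binomial series: exponent -5/8, x = 1/3). Value: (2/3) * (2/3)^(-5/8).

Key observation: x = (1/3) and (1)_k (prefactor 2/3) is k! itself.
Term ratio: r(k) = (1/3) * (k+5/8) / [(k+1)] - rational; roots negated = parameters, x = (1/3), C = 2/3.


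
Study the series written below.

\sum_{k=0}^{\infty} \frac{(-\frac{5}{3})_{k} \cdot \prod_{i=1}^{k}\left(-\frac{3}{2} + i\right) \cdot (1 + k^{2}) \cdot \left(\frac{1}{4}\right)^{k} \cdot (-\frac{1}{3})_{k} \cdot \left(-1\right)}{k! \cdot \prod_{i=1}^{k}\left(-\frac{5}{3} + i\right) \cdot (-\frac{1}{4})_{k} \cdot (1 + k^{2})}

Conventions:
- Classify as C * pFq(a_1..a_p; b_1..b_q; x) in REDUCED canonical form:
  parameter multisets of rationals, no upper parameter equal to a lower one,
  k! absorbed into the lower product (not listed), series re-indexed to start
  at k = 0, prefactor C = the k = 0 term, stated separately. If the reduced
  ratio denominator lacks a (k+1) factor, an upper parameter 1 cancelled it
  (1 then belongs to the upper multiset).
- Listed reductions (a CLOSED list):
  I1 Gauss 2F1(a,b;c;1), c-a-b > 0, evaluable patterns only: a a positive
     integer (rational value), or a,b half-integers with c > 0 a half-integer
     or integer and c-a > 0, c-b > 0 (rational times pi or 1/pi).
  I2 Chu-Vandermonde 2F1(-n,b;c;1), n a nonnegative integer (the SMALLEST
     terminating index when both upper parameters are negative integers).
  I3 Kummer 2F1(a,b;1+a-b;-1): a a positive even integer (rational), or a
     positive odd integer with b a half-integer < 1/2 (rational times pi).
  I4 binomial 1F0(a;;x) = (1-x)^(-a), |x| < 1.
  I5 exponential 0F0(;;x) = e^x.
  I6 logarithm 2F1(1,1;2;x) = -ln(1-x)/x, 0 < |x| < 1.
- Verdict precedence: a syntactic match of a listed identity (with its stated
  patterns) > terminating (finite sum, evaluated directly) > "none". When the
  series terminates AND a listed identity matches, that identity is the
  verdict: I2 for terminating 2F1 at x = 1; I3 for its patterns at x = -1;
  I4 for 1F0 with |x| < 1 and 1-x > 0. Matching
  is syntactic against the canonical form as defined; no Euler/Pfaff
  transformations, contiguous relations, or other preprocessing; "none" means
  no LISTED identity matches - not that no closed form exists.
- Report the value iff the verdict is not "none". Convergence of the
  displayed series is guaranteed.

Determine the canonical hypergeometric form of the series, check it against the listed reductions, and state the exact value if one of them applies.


x = \frac{1}{4} here; the reduced form reads 3F2, upper {-\frac{5}{3}, -\frac{1}{2}, -\frac{1}{3}}, lower {-\frac{2}{3}, -\frac{1}{4}}, C = -1. Verdict: none. Every listed pattern misses the 3F2 form at \frac{1}{4}, upper {-\frac{5}{3}, -\frac{1}{2}, -\frac{1}{3}}.

Key step: t_0 being -1, the lower running product (C = -1, x = 1/4) is a rising factorial.
Ratio: r(k) = \frac{1}{4} * (k-\frac{5}{3}) (k-\frac{1}{2}) (k-\frac{1}{3}) / [(k-\frac{2}{3}) (k-\frac{1}{4}) (k+1)] - rational in k, leading ratio \frac{1}{4}; with t_0 = -1, classification follows.


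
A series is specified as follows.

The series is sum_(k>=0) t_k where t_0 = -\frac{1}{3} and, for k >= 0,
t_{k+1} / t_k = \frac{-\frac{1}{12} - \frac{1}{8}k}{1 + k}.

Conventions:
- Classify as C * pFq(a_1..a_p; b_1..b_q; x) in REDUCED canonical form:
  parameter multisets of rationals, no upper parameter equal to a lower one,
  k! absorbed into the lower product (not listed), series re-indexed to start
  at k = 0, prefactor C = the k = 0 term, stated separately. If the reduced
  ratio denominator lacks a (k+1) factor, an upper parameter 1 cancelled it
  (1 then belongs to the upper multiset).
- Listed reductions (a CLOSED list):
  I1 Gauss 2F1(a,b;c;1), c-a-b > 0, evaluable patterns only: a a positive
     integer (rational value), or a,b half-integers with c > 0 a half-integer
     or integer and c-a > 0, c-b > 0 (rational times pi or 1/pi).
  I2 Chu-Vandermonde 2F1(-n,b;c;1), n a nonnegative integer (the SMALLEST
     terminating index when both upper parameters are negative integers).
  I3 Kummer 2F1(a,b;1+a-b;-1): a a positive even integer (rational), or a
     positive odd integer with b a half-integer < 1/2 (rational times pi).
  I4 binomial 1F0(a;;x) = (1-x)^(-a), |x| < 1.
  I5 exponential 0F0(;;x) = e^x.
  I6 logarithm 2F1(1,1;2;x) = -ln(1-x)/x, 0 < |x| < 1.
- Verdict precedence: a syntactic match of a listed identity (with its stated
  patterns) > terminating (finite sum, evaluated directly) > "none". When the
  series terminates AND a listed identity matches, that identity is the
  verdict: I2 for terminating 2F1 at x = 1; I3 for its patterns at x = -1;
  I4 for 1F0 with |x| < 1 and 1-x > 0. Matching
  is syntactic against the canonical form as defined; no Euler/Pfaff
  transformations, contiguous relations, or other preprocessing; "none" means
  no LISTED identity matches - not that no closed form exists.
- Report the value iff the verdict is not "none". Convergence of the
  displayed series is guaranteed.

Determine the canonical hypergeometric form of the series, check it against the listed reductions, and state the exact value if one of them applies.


At argument -\frac{1}{8}: a 1F0 with upper {\frac{2}{3}}, lower {-}, scaled by C = -\frac{1}{3}. Verdict: binomial (I4) matches (the 1F0 binomial series: exponent -2/3, x = -\frac{1}{8}). Value: \left(-\frac{1}{3}\right) \cdot \left(\frac{9}{8}\right)^{-\frac{2}{3}}.

Key step: x = -\frac{1}{8} and factor the ratio over Q (C = -1/3, x = -1/8): negated roots = parameters.
Term ratio: r(k) = -\frac{1}{8} * (k+\frac{2}{3}) / [(k+1)] - rational; roots negated = parameters, x = -\frac{1}{8}, C = -\frac{1}{3}.


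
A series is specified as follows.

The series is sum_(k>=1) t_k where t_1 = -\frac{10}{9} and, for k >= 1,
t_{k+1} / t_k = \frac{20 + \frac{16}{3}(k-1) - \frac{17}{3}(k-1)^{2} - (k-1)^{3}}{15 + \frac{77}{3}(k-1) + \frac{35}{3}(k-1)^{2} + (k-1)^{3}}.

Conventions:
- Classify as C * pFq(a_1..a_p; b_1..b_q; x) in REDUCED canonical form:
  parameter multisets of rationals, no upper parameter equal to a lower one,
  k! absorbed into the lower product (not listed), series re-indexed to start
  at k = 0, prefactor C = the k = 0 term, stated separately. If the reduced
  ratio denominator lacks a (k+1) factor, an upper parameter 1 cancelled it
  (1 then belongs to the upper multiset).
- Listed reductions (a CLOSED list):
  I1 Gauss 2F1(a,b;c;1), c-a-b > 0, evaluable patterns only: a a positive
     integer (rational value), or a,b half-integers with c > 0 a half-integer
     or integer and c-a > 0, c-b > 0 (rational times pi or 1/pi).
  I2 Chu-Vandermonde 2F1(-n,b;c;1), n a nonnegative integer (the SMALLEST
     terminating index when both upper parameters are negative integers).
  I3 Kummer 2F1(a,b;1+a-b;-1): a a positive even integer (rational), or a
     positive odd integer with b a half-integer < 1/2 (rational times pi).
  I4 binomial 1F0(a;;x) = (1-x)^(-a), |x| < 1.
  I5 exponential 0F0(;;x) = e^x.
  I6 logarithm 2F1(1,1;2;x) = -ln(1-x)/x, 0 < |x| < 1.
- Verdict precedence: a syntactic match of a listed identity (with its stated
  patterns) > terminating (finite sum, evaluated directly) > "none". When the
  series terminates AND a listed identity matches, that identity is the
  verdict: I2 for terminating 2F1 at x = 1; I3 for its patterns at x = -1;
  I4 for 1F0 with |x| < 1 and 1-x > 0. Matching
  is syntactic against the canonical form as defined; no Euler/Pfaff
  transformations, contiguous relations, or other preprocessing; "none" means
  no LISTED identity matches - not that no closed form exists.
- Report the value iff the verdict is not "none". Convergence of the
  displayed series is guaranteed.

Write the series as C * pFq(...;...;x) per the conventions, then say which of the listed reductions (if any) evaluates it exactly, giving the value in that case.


With C = -\frac{10}{9}: the canonical form is 2F1(-2, 6; 9; -1). Verdict: Kummer's theorem (I3) matches (x = -1; c = 9 equals 1+a-b for upper {-2, 6}: listed pattern). Sum: -\frac{28}{9}.

The tell: t_0 = -\frac{10}{9} here, and the parameter 5/3 appears in both the upper and lower lists and cancels.
Step ratio: r(k) = -1 * (k-2) (k+6) / [(k+9) (k+1)] - rational; roots negated = parameters, x = -1, C = -\frac{10}{9}.


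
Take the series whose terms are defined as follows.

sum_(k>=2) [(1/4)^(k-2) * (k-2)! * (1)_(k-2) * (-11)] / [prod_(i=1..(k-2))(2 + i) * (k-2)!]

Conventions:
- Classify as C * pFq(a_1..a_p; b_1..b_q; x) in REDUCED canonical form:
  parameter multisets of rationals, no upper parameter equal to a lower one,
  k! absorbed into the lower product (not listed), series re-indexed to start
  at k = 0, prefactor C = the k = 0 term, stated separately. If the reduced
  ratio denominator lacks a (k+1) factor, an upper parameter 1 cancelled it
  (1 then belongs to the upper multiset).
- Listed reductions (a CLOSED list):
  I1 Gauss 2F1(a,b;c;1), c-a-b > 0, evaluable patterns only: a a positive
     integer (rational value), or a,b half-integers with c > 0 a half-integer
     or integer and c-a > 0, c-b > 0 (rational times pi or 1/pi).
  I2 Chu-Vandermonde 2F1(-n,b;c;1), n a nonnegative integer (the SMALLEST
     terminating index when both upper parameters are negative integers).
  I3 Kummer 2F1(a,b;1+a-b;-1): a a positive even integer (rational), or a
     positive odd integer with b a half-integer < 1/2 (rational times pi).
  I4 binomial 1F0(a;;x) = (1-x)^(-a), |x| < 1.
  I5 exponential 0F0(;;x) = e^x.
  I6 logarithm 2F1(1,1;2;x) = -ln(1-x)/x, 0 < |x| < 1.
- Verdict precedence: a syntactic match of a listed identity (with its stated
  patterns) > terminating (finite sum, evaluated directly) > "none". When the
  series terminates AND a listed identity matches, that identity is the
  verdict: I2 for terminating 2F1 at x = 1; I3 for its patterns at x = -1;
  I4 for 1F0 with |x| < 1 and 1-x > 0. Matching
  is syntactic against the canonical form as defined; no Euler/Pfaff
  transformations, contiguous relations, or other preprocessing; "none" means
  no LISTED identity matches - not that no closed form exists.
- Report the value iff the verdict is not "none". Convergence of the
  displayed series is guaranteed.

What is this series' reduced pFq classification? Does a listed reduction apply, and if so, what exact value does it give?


Key observation: x = (1/4) and the factorial ratio (C = -11) (k+a-1)!/(a-1)! is a rising factorial (a)_k.
Adjacent-term ratio: r(k) = (1/4) * (k+1) (k+1) / [(k+3) (k+1)] - rational; roots negated = parameters, x = (1/4), C = -11.

At argument 1/4: a 2F1 with upper {1, 1}, lower {3}, scaled by C = -11. Verdict: none. Every listed pattern misses the 2F1 form at 1/4, upper {1, 1}.


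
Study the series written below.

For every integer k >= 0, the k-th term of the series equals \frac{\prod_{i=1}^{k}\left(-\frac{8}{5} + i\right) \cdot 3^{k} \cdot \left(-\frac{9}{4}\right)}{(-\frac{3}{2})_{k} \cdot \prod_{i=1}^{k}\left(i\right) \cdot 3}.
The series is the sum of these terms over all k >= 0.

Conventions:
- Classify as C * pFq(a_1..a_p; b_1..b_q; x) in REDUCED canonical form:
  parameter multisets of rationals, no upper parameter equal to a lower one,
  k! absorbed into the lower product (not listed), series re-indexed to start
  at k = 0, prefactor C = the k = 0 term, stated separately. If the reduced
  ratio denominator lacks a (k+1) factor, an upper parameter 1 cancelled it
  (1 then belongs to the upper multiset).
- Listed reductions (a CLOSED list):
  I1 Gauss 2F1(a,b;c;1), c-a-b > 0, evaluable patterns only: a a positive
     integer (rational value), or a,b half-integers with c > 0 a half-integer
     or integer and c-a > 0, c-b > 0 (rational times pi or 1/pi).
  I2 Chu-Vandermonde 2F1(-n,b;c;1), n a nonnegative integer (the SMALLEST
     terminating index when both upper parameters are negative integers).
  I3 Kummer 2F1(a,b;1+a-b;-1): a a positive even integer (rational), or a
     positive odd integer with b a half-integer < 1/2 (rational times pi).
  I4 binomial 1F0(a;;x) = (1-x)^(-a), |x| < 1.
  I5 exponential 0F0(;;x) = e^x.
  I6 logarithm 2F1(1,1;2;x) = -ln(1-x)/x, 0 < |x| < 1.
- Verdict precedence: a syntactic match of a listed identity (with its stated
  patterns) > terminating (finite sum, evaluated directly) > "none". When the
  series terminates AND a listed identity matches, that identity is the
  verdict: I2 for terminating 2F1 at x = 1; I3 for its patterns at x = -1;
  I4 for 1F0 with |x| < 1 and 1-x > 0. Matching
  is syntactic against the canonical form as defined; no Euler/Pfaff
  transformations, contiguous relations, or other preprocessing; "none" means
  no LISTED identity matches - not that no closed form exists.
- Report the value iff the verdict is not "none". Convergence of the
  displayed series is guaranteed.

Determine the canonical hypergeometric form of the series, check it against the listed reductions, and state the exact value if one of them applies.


The tell: x = 3 and the constant factors (C = -3/4) combine into one prefactor.
Term ratio: r(k) = 3 * (k-\frac{3}{5}) / [(k-\frac{3}{2}) (k+1)] - rational; roots negated = parameters, x = 3, C = -\frac{3}{4}.

x = 3 here; the reduced form reads 1F1, upper {-\frac{3}{5}}, lower {-\frac{3}{2}}, C = -\frac{3}{4}. Verdict: none. No listed pattern accepts 1F1(-\frac{3}{5}; -\frac{3}{2}; 3).


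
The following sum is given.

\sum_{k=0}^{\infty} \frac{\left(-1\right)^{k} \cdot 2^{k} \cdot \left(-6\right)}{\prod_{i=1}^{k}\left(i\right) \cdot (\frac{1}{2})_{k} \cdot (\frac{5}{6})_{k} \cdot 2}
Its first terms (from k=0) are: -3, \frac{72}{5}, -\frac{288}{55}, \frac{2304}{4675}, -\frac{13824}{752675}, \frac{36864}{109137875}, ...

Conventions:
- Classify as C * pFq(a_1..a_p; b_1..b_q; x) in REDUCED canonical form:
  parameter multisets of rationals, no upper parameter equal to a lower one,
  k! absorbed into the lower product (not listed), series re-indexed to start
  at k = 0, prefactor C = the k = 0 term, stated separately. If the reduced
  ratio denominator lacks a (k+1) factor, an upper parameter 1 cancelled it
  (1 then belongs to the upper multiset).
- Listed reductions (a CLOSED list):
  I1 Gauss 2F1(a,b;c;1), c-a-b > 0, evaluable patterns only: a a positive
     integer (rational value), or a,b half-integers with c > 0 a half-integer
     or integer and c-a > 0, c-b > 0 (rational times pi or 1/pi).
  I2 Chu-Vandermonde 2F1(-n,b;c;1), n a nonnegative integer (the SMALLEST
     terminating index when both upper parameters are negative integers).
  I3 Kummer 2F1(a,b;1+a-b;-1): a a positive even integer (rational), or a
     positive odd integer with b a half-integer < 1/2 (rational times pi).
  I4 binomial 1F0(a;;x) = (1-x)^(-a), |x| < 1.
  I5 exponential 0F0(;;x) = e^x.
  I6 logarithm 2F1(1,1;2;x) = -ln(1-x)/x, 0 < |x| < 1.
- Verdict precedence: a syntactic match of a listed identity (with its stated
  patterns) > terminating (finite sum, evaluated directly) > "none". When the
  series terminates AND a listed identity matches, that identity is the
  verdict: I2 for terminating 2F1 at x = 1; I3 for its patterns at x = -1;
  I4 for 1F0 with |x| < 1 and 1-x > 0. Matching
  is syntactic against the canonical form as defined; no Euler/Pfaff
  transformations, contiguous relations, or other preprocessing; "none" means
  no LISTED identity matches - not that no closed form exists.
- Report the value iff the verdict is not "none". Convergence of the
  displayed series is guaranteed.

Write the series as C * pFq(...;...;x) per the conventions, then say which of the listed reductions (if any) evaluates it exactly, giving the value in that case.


Classification (C = -3): 0F2 with upper {-}, lower {\frac{1}{2}, \frac{5}{6}}, argument x = -2. Verdict: none - at argument -2 the multisets {-} ; {\frac{1}{2}, \frac{5}{6}} match no listed identity.

First insight: t_0 = -3 here, and the (-1)^k factor (prefactor -3) folds into the argument's sign.
Consecutive-term ratio: r(k) = -2 * 1 / [(k+\frac{1}{2}) (k+\frac{5}{6}) (k+1)] - poly over poly, x = -2 from leading terms; C = -3 at k = 0.


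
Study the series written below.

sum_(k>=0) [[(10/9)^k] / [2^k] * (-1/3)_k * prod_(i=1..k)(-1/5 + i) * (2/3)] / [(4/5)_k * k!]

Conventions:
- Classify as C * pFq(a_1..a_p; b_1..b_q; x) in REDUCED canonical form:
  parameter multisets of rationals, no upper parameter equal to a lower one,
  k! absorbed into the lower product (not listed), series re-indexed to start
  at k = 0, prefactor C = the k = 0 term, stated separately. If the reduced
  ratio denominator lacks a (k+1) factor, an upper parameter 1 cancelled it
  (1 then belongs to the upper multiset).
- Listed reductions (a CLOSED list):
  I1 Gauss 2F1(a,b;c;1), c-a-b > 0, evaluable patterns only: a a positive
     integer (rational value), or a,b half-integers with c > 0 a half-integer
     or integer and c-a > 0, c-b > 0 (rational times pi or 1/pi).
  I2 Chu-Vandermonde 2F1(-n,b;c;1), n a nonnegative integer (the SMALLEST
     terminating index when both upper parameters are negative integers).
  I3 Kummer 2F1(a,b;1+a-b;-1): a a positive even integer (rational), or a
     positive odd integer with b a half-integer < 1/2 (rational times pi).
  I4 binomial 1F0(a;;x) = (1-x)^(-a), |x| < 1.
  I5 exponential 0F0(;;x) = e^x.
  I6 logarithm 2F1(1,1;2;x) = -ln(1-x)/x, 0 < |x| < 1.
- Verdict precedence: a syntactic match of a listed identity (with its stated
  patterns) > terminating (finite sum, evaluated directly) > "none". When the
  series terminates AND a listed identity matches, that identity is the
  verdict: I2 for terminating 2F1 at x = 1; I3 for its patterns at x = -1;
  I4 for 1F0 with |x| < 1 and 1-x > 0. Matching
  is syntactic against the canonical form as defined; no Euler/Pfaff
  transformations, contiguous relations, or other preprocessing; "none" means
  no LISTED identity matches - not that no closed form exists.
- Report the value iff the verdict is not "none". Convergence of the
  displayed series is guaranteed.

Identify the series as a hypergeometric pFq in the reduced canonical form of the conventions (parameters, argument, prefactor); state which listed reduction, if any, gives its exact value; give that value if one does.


This is 2/3 * 1F0(-1/3; -; 5/9) in reduced canonical form. Verdict (x = 5/9): the binomial series (I4) applies (the 1F0 binomial series: exponent 1/3, x = 5/9). Value: (2/3) * (4/9)^(1/3).

The tell: t_0 being 2/3, the two k-th powers (prefactor 2/3) combine into one argument.
Consecutive-term ratio: r(k) = (5/9) * (k-1/3) / [(k+1)] - rational; roots negated = parameters, x = (5/9), C = 2/3.


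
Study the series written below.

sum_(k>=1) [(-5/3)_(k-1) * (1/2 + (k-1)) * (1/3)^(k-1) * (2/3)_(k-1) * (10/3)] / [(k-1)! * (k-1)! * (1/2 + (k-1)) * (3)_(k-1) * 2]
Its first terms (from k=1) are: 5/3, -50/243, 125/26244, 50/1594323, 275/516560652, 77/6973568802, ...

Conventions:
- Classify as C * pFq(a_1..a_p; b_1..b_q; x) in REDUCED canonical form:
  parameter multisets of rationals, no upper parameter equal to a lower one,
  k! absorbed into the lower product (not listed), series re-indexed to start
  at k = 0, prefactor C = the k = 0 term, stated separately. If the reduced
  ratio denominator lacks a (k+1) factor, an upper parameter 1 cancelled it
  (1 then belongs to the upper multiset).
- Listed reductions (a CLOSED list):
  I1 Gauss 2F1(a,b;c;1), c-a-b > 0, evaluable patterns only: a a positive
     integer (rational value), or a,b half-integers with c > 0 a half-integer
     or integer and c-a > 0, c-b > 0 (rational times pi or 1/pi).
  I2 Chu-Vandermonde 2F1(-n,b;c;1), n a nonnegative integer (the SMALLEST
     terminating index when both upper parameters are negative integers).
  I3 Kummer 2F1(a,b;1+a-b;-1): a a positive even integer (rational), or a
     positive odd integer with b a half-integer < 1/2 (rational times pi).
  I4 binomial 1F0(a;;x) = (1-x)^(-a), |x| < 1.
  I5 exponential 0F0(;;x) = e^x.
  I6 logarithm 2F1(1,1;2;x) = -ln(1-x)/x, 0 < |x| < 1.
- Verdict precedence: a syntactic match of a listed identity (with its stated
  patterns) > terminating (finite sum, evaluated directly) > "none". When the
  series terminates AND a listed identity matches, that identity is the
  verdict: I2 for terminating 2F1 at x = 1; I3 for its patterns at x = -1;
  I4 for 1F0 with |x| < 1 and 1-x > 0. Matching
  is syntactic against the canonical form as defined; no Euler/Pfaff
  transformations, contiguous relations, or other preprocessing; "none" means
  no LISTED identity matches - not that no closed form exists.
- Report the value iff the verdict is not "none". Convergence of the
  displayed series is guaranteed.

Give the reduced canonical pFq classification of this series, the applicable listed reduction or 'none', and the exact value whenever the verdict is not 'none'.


This is 5/3 * 2F2(-5/3, 2/3; 1, 3; 1/3) in reduced canonical form. Verdict: none. A 2F2 with upper {-5/3, 2/3} fits none of I1-I6 at x = 1/3; the sum runs forever.

Key step: with t_0 = 5/3, the denominator's factorial ratio (prefactor 5/3) is a lower Pochhammer.
Consecutive-term ratio: r(k) = (1/3) * (k-5/3) (k+2/3) / [(k+1) (k+3) (k+1)] ; factor over Q: parameters, x = (1/3), and C = 5/3.


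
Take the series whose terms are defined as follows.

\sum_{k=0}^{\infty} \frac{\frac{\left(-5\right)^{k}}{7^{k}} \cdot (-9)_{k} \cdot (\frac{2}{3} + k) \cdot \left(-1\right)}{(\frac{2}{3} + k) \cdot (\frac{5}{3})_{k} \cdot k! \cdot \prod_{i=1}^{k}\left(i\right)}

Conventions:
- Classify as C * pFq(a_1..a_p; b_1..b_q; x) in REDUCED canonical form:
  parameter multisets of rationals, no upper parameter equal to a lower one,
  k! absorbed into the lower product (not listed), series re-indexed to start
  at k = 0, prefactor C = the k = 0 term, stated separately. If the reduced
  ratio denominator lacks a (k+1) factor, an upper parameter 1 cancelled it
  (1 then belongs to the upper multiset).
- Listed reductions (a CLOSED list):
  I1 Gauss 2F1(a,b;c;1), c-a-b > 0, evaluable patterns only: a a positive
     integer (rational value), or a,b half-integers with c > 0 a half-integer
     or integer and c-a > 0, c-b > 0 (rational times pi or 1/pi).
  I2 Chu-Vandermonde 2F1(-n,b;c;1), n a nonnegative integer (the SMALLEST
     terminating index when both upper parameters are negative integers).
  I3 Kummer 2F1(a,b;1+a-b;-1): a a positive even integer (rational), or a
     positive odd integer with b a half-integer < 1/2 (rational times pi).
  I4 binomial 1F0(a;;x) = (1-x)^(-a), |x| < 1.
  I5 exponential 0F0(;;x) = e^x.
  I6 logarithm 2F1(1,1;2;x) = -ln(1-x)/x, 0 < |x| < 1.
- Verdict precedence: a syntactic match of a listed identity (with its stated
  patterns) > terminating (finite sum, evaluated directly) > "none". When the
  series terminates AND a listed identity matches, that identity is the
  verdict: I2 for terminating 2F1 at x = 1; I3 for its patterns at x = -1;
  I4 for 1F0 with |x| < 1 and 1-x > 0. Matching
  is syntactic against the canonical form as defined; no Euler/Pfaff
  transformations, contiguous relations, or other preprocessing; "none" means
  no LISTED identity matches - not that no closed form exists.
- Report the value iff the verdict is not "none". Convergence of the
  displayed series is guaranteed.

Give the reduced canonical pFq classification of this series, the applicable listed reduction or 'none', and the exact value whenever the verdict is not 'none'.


Reduced: x = -\frac{5}{7}, 1F2, upper = {-9}, lower = {1, \frac{5}{3}}, C = -1. Verdict: terminating. With -9 upstairs the series is a 10-term polynomial sum; evaluated term by term. Value: -\frac{14657905234454416733}{2020392856188084224}.

Structural cue: from the first term -1: the lower running product (prefactor -1) is a rising factorial.
Adjacent-term ratio: r(k) = -\frac{5}{7} * (k-9) / [(k+1) (k+\frac{5}{3}) (k+1)] - rational in k, leading ratio -\frac{5}{7}; with t_0 = -1, classification follows.


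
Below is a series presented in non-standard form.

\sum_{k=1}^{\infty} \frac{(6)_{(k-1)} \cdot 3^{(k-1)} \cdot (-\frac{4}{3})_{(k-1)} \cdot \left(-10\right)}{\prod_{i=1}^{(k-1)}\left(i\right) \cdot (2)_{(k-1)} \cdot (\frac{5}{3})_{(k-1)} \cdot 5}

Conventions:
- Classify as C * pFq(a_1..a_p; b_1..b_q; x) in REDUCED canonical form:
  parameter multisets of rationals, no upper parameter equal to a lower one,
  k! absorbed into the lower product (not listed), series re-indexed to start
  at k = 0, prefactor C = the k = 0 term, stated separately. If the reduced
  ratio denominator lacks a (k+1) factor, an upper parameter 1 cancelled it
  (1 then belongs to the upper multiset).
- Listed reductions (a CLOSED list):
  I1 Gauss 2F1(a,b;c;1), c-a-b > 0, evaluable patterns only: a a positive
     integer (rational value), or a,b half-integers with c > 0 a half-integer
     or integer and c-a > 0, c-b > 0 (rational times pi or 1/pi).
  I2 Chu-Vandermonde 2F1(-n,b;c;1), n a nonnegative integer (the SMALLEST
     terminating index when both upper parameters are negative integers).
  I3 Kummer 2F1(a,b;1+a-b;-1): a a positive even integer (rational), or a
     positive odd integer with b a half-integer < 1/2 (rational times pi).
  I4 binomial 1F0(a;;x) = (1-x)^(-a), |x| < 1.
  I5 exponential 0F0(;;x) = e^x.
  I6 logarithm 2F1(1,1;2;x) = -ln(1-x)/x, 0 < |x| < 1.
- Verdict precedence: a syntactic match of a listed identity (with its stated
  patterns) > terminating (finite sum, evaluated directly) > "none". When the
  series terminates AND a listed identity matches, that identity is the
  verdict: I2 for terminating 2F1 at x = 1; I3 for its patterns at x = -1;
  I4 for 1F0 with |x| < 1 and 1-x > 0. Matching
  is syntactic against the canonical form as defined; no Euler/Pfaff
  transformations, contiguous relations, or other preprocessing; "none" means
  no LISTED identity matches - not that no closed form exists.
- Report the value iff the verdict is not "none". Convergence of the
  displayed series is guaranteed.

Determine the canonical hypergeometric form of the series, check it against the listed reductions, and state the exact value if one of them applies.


At argument 3: a 2F2 with upper {-\frac{4}{3}, 6}, lower {\frac{5}{3}, 2}, scaled by C = -2. Verdict: none - this 2F2 at x = 3 matches no listed pattern, and upper {-\frac{4}{3}, 6} holds no stopper.

The tell: t_0 = -2 here, and the constant factors (C = -2, x = 3) combine into one prefactor.
Adjacent-term ratio: r(k) = 3 * (k-\frac{4}{3}) (k+6) / [(k+\frac{5}{3}) (k+2) (k+1)] - rational in k, leading ratio 3; with t_0 = -2, classification follows.
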